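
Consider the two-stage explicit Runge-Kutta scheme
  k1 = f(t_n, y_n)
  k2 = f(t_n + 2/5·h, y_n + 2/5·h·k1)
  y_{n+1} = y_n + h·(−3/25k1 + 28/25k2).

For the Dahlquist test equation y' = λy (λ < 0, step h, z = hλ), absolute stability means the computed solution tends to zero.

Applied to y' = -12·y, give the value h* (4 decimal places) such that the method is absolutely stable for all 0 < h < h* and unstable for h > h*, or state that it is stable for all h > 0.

Set f=λy, z=hλ:
  k1=λy_n ⇒ h·k1=z·y_n;  k2=λ(1+2/5z)y_n ⇒ h·k2=z(1+2/5z)y_n
  y_{n+1}/y_n = 1 − 3/25z + 28/25z(1+2/5z) = 1 + z + 56/125z²
  Hence R(z) = 1 + z + 56/125z².

Need |R(x)|<1, x<0.
x=-1.42: |R|=0.4833
R=1: x+56/125x²=0 ⇒ x=−125/56=-2.2321; min R=1−1/(4·56/125)=0.4420>−1
Confirm numerically:
  x=-1.897: |R|=0.71518 <1
  x=-1.627: |R|=0.55891 <1
  x=-1.580: |R|=0.53839 <1
  x=-0.952: |R|=0.45402 <1
  x=-2.676: |R|=1.53212 >1
  x=-2.310: |R|=1.08057 >1
  x=-2.303: |R|=1.07311 >1
So |R|<1 on (-2.2321, 0).

(-2.2321,0); λ=-12 ⇒ h* = (125/56)/12 = 0.1860.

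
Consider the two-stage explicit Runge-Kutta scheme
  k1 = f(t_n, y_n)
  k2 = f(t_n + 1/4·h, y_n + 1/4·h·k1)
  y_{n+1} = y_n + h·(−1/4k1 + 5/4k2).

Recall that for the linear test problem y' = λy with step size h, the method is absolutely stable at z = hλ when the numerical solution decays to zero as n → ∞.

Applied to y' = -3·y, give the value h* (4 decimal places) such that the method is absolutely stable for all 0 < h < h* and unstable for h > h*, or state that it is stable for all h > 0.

Test eqn y'=λy, z=hλ:
  k1=λy_n ⇒ h·k1=z·y_n;  k2=λ(1+1/4z)y_n ⇒ h·k2=z(1+1/4z)y_n
  y_{n+1}/y_n = 1 − 1/4z + 5/4z(1+1/4z) = 1 + z + 5/16z²
  so R(z) = 1 + z + 5/16z².

Find x<0 with |R(x)|<1.
x=-1.75: |R|=0.2070
R=1: x+5/16x²=0 ⇒ x=−16/5=-3.2000; min R=1−1/(4·5/16)=0.2000>−1
Confirm numerically:
  x=-2.209: |R|=0.31590 <1
  x=-2.200: |R|=0.31250 <1
  x=-2.138: |R|=0.29045 <1
  x=-3.789: |R|=1.69741 >1
  x=-3.530: |R|=1.36403 >1
Interval (-3.2000, 0).

(-3.2000,0); λ=-3 ⇒ h* = (16/5)/3 = 1.0667.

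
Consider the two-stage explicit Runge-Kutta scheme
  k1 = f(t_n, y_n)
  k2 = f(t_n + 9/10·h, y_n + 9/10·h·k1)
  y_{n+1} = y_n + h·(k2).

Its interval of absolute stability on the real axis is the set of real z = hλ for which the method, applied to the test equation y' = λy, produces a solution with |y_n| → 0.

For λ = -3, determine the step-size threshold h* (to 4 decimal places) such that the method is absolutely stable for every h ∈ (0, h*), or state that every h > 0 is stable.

(-1.1111,0); λ=-3 ⇒ h* = (10/9)/3 = 0.3704.

Test eqn y'=λy, z=hλ:
  k1=λy_n ⇒ h·k1=z·y_n;  k2=λ(1+9/10z)y_n ⇒ h·k2=z(1+9/10z)y_n
  y_{n+1}/y_n = 1 + z(1+9/10z) = 1 + z + 9/10z²
  R(z) = 1 + z + 9/10z².

Need |R(x)|<1, x<0.
x=-0.66: |R|=0.7320
R=1: x+9/10x²=0 ⇒ x=−10/9=-1.1111; min R=1−1/(4·9/10)=0.7222>−1
Confirm numerically:
  x=-1.036: |R|=0.92997 <1
  x=-0.659: |R|=0.73185 <1
  x=-0.643: |R|=0.72910 <1
  x=-0.479: |R|=0.72750 <1
  x=-1.581: |R|=1.66860 >1
  x=-1.286: |R|=1.20242 >1
Stable set (-1.1111, 0).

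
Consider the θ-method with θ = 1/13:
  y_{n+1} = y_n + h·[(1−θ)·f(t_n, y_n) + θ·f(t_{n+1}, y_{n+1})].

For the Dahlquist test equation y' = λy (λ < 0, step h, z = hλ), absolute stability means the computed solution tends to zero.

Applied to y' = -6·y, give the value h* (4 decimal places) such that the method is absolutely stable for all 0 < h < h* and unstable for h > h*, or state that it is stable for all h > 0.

Test eqn y'=λy, z=hλ:
  y_{n+1} = y_n + z·[12/13·y_n + 1/13·y_{n+1}] ⇒ (1 − 1/13z)y_{n+1} = (1 + 12/13z)y_n
  ⇒ R(z) = (1 + 12/13z)/(1 − 1/13z).

Boundary: |R(x)|=1, x<0.
x=-1.66: |R|=0.4720
R=−1: 1+12/13x = −1+1/13x ⇒ -11/13x=2 ⇒ x=2/(-11/13)=-2.3636
Confirm numerically:
  x=-2.218: |R|=0.89473 <1
  x=-2.101: |R|=0.80869 <1
  x=-1.676: |R|=0.48460 <1
  x=-1.449: |R|=0.30369 <1
  x=-2.430: |R|=1.04731 >1
  x=-2.418: |R|=1.03879 >1
So |R|<1 on (-2.3636, 0).

(-2.3636,0); λ=-6 ⇒ h* = (26/11)/6 = 0.3939.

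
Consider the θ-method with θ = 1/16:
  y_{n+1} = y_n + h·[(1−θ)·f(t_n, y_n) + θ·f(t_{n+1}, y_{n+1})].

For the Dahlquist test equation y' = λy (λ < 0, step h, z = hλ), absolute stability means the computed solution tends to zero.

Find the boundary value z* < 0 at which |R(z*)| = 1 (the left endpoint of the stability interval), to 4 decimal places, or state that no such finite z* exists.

Set f=λy, z=hλ:
  y_{n+1} = y_n + z·[15/16·y_n + 1/16·y_{n+1}] ⇒ (1 − 1/16z)y_{n+1} = (1 + 15/16z)y_n
  so R(z) = (1 + 15/16z)/(1 − 1/16z).

Solve |R(x)|<1 on ℝ⁻.
x=-0.4: |R|=0.6098
R=−1: 1+15/16x = −1+1/16x ⇒ -7/8x=2 ⇒ x=2/(-7/8)=-2.2857
Confirm numerically:
  x=-1.908: |R|=0.70471 <1
  x=-1.718: |R|=0.55142 <1
  x=-1.009: |R|=0.05086 <1
  x=-2.821: |R|=1.39817 >1
  x=-2.675: |R|=1.29183 >1
Stable set (-2.2857, 0).

left endpoint -2.2857.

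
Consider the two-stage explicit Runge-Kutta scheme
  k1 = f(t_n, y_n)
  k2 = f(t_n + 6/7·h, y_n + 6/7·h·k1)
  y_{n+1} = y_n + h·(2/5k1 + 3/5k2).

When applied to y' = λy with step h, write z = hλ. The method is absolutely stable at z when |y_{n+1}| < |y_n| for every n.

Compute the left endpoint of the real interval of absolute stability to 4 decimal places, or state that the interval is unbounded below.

left endpoint -1.9444.

Set f=λy, z=hλ:
  k1=λy_n ⇒ h·k1=z·y_n;  k2=λ(1+6/7z)y_n ⇒ h·k2=z(1+6/7z)y_n
  y_{n+1}/y_n = 1 + 2/5z + 3/5z(1+6/7z) = 1 + z + 18/35z²
  so R(z) = 1 + z + 18/35z².

Find x<0 with |R(x)|<1.
x=-1.17: |R|=0.5340
R=1: x+18/35x²=0 ⇒ x=−35/18=-1.9444; min R=1−1/(4·18/35)=0.5139>−1
Confirm numerically:
  x=-1.597: |R|=0.71464 <1
  x=-0.911: |R|=0.51582 <1
  x=-0.784: |R|=0.53211 <1
  x=-2.422: |R|=1.59484 >1
  x=-2.267: |R|=1.37606 >1
So |R|<1 on (-1.9444, 0).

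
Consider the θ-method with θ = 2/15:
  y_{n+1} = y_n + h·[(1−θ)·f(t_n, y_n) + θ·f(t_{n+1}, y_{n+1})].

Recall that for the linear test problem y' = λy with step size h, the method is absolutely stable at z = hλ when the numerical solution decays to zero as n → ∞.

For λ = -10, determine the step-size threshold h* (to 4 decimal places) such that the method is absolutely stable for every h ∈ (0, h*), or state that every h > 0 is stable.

On y'=λy, z=hλ:
  y_{n+1} = y_n + z·[13/15·y_n + 2/15·y_{n+1}] ⇒ (1 − 2/15z)y_{n+1} = (1 + 13/15z)y_n
  so R(z) = (1 + 13/15z)/(1 − 2/15z).

Boundary: |R(x)|=1, x<0.
x=-0.86: |R|=0.2285
R=−1: 1+13/15x = −1+2/15x ⇒ -11/15x=2 ⇒ x=2/(-11/15)=-2.7273
Confirm numerically:
  x=-2.174: |R|=0.68545 <1
  x=-1.414: |R|=0.18970 <1
  x=-1.305: |R|=0.11158 <1
  x=-1.150: |R|=0.00289 <1
  x=-3.058: |R|=1.17229 >1
  x=-2.928: |R|=1.10587 >1
  x=-2.824: |R|=1.05153 >1
Stable set (-2.7273, 0).

(-2.7273,0); λ=-10 ⇒ h* = (30/11)/10 = 0.2727.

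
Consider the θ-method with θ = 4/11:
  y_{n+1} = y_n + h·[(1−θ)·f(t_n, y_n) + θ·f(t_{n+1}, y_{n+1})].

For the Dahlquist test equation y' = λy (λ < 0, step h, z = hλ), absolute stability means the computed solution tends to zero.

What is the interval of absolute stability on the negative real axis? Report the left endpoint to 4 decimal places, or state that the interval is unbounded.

(-7.3333, 0).

Test eqn y'=λy, z=hλ:
  y_{n+1} = y_n + z·[7/11·y_n + 4/11·y_{n+1}] ⇒ (1 − 4/11z)y_{n+1} = (1 + 7/11z)y_n
  ⇒ R(z) = (1 + 7/11z)/(1 − 4/11z).

Need |R(x)|<1, x<0.
x=-0.67: |R|=0.4613
R=−1: 1+7/11x = −1+4/11x ⇒ -3/11x=2 ⇒ x=2/(-3/11)=-7.3333
Confirm numerically:
  x=-6.595: |R|=0.94074 <1
  x=-4.749: |R|=0.74153 <1
  x=-3.877: |R|=0.60884 <1
  x=-7.877: |R|=1.03837 >1
  x=-7.376: |R|=1.00316 >1
Stable set (-7.3333, 0).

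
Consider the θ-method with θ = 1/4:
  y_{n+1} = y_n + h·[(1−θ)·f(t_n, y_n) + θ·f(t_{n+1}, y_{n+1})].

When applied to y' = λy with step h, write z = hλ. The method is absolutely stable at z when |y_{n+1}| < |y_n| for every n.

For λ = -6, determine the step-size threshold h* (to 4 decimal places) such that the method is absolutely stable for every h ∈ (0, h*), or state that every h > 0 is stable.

(-4.0000,0); λ=-6 ⇒ h* = (4)/6 = 0.6667.

Set f=λy, z=hλ:
  y_{n+1} = y_n + z·[3/4·y_n + 1/4·y_{n+1}] ⇒ (1 − 1/4z)y_{n+1} = (1 + 3/4z)y_n
  R(z) = (1 + 3/4z)/(1 − 1/4z).

Boundary: |R(x)|=1, x<0.
x=-1.46: |R|=0.0696
R=−1: 1+3/4x = −1+1/4x ⇒ -1/2x=2 ⇒ x=2/(-1/2)=-4.0000
Confirm numerically:
  x=-2.206: |R|=0.42185 <1
  x=-2.092: |R|=0.37360 <1
  x=-1.913: |R|=0.29410 <1
  x=-1.665: |R|=0.17564 <1
  x=-4.427: |R|=1.10134 >1
  x=-4.418: |R|=1.09931 >1
  x=-4.253: |R|=1.06131 >1
So |R|<1 on (-4.0000, 0).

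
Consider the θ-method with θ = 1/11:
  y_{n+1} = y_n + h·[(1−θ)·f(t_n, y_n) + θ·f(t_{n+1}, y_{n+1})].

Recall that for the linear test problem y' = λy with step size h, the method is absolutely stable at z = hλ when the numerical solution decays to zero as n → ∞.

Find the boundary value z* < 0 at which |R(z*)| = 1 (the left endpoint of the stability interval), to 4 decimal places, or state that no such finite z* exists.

On y'=λy, z=hλ:
  y_{n+1} = y_n + z·[10/11·y_n + 1/11·y_{n+1}] ⇒ (1 − 1/11z)y_{n+1} = (1 + 10/11z)y_n
  ⇒ R(z) = (1 + 10/11z)/(1 − 1/11z).

Find x<0 with |R(x)|<1.
x=-0.88: |R|=0.1852
R=−1: 1+10/11x = −1+1/11x ⇒ -9/11x=2 ⇒ x=2/(-9/11)=-2.4444
Confirm numerically:
  x=-2.274: |R|=0.88444 <1
  x=-2.101: |R|=0.76406 <1
  x=-1.622: |R|=0.41356 <1
  x=-1.075: |R|=0.02070 <1
  x=-2.850: |R|=1.26354 >1
  x=-2.840: |R|=1.25723 >1
  x=-2.697: |R|=1.16595 >1
So |R|<1 on (-2.4444, 0).

z* = -2.4444.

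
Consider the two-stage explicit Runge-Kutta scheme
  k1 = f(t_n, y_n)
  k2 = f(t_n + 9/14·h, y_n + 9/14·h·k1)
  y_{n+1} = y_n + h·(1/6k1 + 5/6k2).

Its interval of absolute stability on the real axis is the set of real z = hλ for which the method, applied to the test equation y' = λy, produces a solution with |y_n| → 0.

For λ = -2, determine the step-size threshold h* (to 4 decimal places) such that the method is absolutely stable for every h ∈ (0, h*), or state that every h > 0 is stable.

(-1.8667,0); λ=-2 ⇒ h* = (28/15)/2 = 0.9333.

Test eqn y'=λy, z=hλ:
  k1=λy_n ⇒ h·k1=z·y_n;  k2=λ(1+9/14z)y_n ⇒ h·k2=z(1+9/14z)y_n
  y_{n+1}/y_n = 1 + 1/6z + 5/6z(1+9/14z) = 1 + z + 15/28z²
  R(z) = 1 + z + 15/28z².

Solve |R(x)|<1 on ℝ⁻.
x=-0.31: |R|=0.7415
R=1: x+15/28x²=0 ⇒ x=−28/15=-1.8667; min R=1−1/(4·15/28)=0.5333>−1
Confirm numerically:
  x=-1.680: |R|=0.83200 <1
  x=-1.539: |R|=0.72985 <1
  x=-1.424: |R|=0.66231 <1
  x=-2.266: |R|=1.48476 >1
  x=-2.056: |R|=1.20854 >1
  x=-2.030: |R|=1.17762 >1
Interval (-1.8667, 0).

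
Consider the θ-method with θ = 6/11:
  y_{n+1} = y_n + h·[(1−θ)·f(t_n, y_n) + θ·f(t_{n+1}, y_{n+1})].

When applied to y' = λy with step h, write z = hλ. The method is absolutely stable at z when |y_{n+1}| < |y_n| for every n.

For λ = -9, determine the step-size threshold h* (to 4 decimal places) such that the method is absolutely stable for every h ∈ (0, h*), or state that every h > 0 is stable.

interval (−∞, 0). Any h>0 works for λ=-9.

With y'=λy (z=hλ):
  y_{n+1} = y_n + z·[5/11·y_n + 6/11·y_{n+1}] ⇒ (1 − 6/11z)y_{n+1} = (1 + 5/11z)y_n
  so R(z) = (1 + 5/11z)/(1 − 6/11z).

Boundary: |R(x)|=1, x<0.
x=-1.15: |R|=0.2933
x=-2: |R|=0.0435
x=-10: |R|=0.5493
x=-100: |R|=0.8003
θ=6/11≥1/2 ⇒ |1+5/11x|<|1−6/11x| ∀x<0 ⇒ stable on all of ℝ⁻.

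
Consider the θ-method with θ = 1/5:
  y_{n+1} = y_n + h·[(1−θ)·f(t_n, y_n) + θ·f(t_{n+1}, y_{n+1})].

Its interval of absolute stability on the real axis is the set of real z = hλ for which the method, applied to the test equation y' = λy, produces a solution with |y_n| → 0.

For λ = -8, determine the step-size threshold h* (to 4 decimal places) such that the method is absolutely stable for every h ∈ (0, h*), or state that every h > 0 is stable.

(-3.3333,0); λ=-8 ⇒ h* = (10/3)/8 = 0.4167.

Set f=λy, z=hλ:
  y_{n+1} = y_n + z·[4/5·y_n + 1/5·y_{n+1}] ⇒ (1 − 1/5z)y_{n+1} = (1 + 4/5z)y_n
  Hence R(z) = (1 + 4/5z)/(1 − 1/5z).

Need |R(x)|<1, x<0.
x=-1.23: |R|=0.0128
R=−1: 1+4/5x = −1+1/5x ⇒ -3/5x=2 ⇒ x=2/(-3/5)=-3.3333
Confirm numerically:
  x=-1.779: |R|=0.31214 <1
  x=-1.498: |R|=0.15266 <1
  x=-1.422: |R|=0.10713 <1
  x=-3.828: |R|=1.16810 >1
  x=-3.792: |R|=1.15651 >1
  x=-3.686: |R|=1.12181 >1
Stable set (-3.3333, 0).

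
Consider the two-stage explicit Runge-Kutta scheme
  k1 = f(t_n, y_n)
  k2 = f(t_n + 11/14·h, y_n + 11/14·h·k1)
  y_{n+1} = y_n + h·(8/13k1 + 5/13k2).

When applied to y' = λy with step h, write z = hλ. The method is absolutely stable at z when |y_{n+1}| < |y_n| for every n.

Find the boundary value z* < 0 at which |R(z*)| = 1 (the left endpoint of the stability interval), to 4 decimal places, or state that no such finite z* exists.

Test eqn y'=λy, z=hλ:
  k1=λy_n ⇒ h·k1=z·y_n;  k2=λ(1+11/14z)y_n ⇒ h·k2=z(1+11/14z)y_n
  y_{n+1}/y_n = 1 + 8/13z + 5/13z(1+11/14z) = 1 + z + 55/182z²
  so R(z) = 1 + z + 55/182z².

Boundary: |R(x)|=1, x<0.
x=-0.51: |R|=0.5686
R=1: x+55/182x²=0 ⇒ x=−182/55=-3.3091; min R=1−1/(4·55/182)=0.1727>−1
Confirm numerically:
  x=-2.905: |R|=0.64525 <1
  x=-1.790: |R|=0.17827 <1
  x=-1.786: |R|=0.17795 <1
  x=-3.756: |R|=1.50727 >1
  x=-3.706: |R|=1.44452 >1
  x=-3.662: |R|=1.39055 >1
So |R|<1 on (-3.3091, 0).

z* = -3.3091.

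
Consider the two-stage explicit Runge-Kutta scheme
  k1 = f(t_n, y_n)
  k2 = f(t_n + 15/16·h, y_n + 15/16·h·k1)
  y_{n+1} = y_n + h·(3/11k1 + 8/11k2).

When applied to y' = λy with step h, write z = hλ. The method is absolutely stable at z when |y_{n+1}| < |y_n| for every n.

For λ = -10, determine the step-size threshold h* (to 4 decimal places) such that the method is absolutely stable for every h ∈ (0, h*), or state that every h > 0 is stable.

On y'=λy, z=hλ:
  k1=λy_n ⇒ h·k1=z·y_n;  k2=λ(1+15/16z)y_n ⇒ h·k2=z(1+15/16z)y_n
  y_{n+1}/y_n = 1 + 3/11z + 8/11z(1+15/16z) = 1 + z + 15/22z²
  R(z) = 1 + z + 15/22z².

Need |R(x)|<1, x<0.
x=-0.98: |R|=0.6748
R=1: x+15/22x²=0 ⇒ x=−22/15=-1.4667; min R=1−1/(4·15/22)=0.6333>−1
Confirm numerically:
  x=-1.277: |R|=0.83486 <1
  x=-0.915: |R|=0.65584 <1
  x=-0.671: |R|=0.63598 <1
  x=-1.673: |R|=1.23536 >1
  x=-1.628: |R|=1.17908 >1
  x=-1.521: |R|=1.05635 >1
So |R|<1 on (-1.4667, 0).

(-1.4667,0); λ=-10 ⇒ h* = (22/15)/10 = 0.1467.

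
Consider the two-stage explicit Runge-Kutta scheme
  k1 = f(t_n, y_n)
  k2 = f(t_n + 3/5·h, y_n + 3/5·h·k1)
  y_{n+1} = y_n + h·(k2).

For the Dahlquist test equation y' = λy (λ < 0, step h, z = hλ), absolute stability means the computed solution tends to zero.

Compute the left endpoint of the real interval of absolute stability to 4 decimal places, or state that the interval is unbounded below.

On y'=λy, z=hλ:
  k1=λy_n ⇒ h·k1=z·y_n;  k2=λ(1+3/5z)y_n ⇒ h·k2=z(1+3/5z)y_n
  y_{n+1}/y_n = 1 + z(1+3/5z) = 1 + z + 3/5z²
  R(z) = 1 + z + 3/5z².

Boundary: |R(x)|=1, x<0.
x=-0.6: |R|=0.6160
R=1: x+3/5x²=0 ⇒ x=−5/3=-1.6667; min R=1−1/(4·3/5)=0.5833>−1
Confirm numerically:
  x=-1.122: |R|=0.63333 <1
  x=-1.114: |R|=0.63060 <1
  x=-0.846: |R|=0.58343 <1
  x=-2.082: |R|=1.51883 >1
  x=-2.008: |R|=1.41124 >1
Stable set (-1.6667, 0).

z* = -1.6667.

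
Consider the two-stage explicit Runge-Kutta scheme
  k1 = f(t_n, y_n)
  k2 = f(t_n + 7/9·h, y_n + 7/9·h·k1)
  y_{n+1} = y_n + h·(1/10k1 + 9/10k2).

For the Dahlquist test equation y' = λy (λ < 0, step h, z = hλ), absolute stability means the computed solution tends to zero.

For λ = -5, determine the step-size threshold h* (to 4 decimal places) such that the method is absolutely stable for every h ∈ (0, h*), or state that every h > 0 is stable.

Set f=λy, z=hλ:
  k1=λy_n ⇒ h·k1=z·y_n;  k2=λ(1+7/9z)y_n ⇒ h·k2=z(1+7/9z)y_n
  y_{n+1}/y_n = 1 + 1/10z + 9/10z(1+7/9z) = 1 + z + 7/10z²
  so R(z) = 1 + z + 7/10z².

Solve |R(x)|<1 on ℝ⁻.
x=-1.66: |R|=1.2689
R=1: x+7/10x²=0 ⇒ x=−10/7=-1.4286; min R=1−1/(4·7/10)=0.6429>−1
Confirm numerically:
  x=-0.740: |R|=0.64332 <1
  x=-0.722: |R|=0.64290 <1
  x=-0.591: |R|=0.65350 <1
  x=-1.784: |R|=1.44386 >1
  x=-1.558: |R|=1.14115 >1
  x=-1.452: |R|=1.02381 >1
So |R|<1 on (-1.4286, 0).

(-1.4286,0); λ=-5 ⇒ h* = (10/7)/5 = 0.2857.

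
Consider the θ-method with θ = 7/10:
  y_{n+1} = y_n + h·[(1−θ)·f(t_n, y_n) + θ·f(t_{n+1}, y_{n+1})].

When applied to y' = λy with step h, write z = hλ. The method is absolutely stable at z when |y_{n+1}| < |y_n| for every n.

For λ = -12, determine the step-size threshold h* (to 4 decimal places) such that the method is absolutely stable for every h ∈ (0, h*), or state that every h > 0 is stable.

With y'=λy (z=hλ):
  y_{n+1} = y_n + z·[3/10·y_n + 7/10·y_{n+1}] ⇒ (1 − 7/10z)y_{n+1} = (1 + 3/10z)y_n
  ⇒ R(z) = (1 + 3/10z)/(1 − 7/10z).

Need |R(x)|<1, x<0.
x=-0.42: |R|=0.6754
x=-2: |R|=0.1667
x=-10: |R|=0.2500
x=-100: |R|=0.4085
θ=7/10≥1/2 ⇒ |1+3/10x|<|1−7/10x| ∀x<0 ⇒ unbounded interval.

interval (−∞, 0). Any h>0 works for λ=-12.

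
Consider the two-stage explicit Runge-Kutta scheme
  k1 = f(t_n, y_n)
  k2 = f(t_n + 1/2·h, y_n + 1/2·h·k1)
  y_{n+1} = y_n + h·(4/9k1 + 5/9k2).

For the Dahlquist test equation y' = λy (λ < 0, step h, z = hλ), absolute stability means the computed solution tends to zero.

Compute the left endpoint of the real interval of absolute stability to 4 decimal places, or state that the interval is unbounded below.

On y'=λy, z=hλ:
  k1=λy_n ⇒ h·k1=z·y_n;  k2=λ(1+1/2z)y_n ⇒ h·k2=z(1+1/2z)y_n
  y_{n+1}/y_n = 1 + 4/9z + 5/9z(1+1/2z) = 1 + z + 5/18z²
  ⇒ R(z) = 1 + z + 5/18z².

Solve |R(x)|<1 on ℝ⁻.
x=-0.71: |R|=0.4300
R=1: x+5/18x²=0 ⇒ x=−18/5=-3.6000; min R=1−1/(4·5/18)=0.1000>−1
Confirm numerically:
  x=-2.953: |R|=0.46928 <1
  x=-2.216: |R|=0.14807 <1
  x=-1.905: |R|=0.10306 <1
  x=-4.110: |R|=1.58225 >1
  x=-3.896: |R|=1.32034 >1
  x=-3.783: |R|=1.19230 >1
So |R|<1 on (-3.6000, 0).

z* = -3.6000.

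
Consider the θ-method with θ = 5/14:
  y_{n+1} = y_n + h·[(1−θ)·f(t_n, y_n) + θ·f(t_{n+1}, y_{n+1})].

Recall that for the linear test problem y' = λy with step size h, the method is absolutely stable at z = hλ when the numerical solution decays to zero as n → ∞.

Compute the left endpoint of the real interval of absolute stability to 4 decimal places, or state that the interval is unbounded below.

left endpoint -7.0000.

Test eqn y'=λy, z=hλ:
  y_{n+1} = y_n + z·[9/14·y_n + 5/14·y_{n+1}] ⇒ (1 − 5/14z)y_{n+1} = (1 + 9/14z)y_n
  Hence R(z) = (1 + 9/14z)/(1 − 5/14z).

Solve |R(x)|<1 on ℝ⁻.
x=-1.39: |R|=0.0711
R=−1: 1+9/14x = −1+5/14x ⇒ -2/7x=2 ⇒ x=2/(-2/7)=-7.0000
Confirm numerically:
  x=-6.271: |R|=0.93571 <1
  x=-6.027: |R|=0.91182 <1
  x=-3.394: |R|=0.53426 <1
  x=-7.088: |R|=1.00712 >1
  x=-7.032: |R|=1.00260 >1
So |R|<1 on (-7.0000, 0).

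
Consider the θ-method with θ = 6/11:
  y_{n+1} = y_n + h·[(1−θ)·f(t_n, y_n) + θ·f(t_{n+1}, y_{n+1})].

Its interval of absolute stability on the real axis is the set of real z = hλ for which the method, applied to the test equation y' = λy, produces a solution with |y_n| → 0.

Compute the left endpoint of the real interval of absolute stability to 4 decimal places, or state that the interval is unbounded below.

With y'=λy (z=hλ):
  y_{n+1} = y_n + z·[5/11·y_n + 6/11·y_{n+1}] ⇒ (1 − 6/11z)y_{n+1} = (1 + 5/11z)y_n
  R(z) = (1 + 5/11z)/(1 − 6/11z).

Find x<0 with |R(x)|<1.
x=-0.42: |R|=0.6583
x=-2: |R|=0.0435
x=-10: |R|=0.5493
x=-100: |R|=0.8003
θ=6/11≥1/2 ⇒ |1+5/11x|<|1−6/11x| ∀x<0 ⇒ interval (−∞,0).

unbounded; (−∞, 0).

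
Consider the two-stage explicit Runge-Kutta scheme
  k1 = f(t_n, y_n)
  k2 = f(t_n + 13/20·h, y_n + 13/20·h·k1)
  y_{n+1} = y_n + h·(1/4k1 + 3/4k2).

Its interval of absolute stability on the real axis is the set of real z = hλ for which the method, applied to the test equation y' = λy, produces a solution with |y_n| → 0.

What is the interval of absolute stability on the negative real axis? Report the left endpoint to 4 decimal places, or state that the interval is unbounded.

Test eqn y'=λy, z=hλ:
  k1=λy_n ⇒ h·k1=z·y_n;  k2=λ(1+13/20z)y_n ⇒ h·k2=z(1+13/20z)y_n
  y_{n+1}/y_n = 1 + 1/4z + 3/4z(1+13/20z) = 1 + z + 39/80z²
  Hence R(z) = 1 + z + 39/80z².

Need |R(x)|<1, x<0.
x=-1.56: |R|=0.6264
R=1: x+39/80x²=0 ⇒ x=−80/39=-2.0513; min R=1−1/(4·39/80)=0.4872>−1
Confirm numerically:
  x=-1.742: |R|=0.73735 <1
  x=-1.240: |R|=0.50958 <1
  x=-1.148: |R|=0.49448 <1
  x=-1.021: |R|=0.48719 <1
  x=-2.474: |R|=1.50983 >1
  x=-2.351: |R|=1.34351 >1
  x=-2.230: |R|=1.19429 >1
So |R|<1 on (-2.0513, 0).

(-2.0513, 0).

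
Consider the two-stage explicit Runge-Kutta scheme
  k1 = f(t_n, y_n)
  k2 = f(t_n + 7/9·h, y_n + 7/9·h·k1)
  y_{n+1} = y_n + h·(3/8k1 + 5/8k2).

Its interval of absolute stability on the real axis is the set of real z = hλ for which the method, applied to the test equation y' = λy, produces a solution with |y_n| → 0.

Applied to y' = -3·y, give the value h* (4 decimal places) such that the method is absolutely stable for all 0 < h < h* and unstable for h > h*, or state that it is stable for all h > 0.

(-2.0571,0); λ=-3 ⇒ h* = (72/35)/3 = 0.6857.

With y'=λy (z=hλ):
  k1=λy_n ⇒ h·k1=z·y_n;  k2=λ(1+7/9z)y_n ⇒ h·k2=z(1+7/9z)y_n
  y_{n+1}/y_n = 1 + 3/8z + 5/8z(1+7/9z) = 1 + z + 35/72z²
  R(z) = 1 + z + 35/72z².

Need |R(x)|<1, x<0.
x=-1.77: |R|=0.7529
R=1: x+35/72x²=0 ⇒ x=−72/35=-2.0571; min R=1−1/(4·35/72)=0.4857>−1
Confirm numerically:
  x=-1.519: |R|=0.60263 <1
  x=-1.479: |R|=0.58434 <1
  x=-1.304: |R|=0.52259 <1
  x=-1.062: |R|=0.48626 <1
  x=-2.585: |R|=1.66330 >1
  x=-2.176: |R|=1.12572 >1
  x=-2.171: |R|=1.12016 >1
Stable set (-2.0571, 0).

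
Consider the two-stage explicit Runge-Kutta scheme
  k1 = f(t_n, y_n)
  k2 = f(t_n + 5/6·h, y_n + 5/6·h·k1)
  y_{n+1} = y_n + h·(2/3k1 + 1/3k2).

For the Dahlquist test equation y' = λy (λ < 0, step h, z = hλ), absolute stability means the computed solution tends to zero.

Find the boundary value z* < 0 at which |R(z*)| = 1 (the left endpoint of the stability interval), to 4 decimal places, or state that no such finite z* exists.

With y'=λy (z=hλ):
  k1=λy_n ⇒ h·k1=z·y_n;  k2=λ(1+5/6z)y_n ⇒ h·k2=z(1+5/6z)y_n
  y_{n+1}/y_n = 1 + 2/3z + 1/3z(1+5/6z) = 1 + z + 5/18z²
  Hence R(z) = 1 + z + 5/18z².

Need |R(x)|<1, x<0.
x=-1.65: |R|=0.1062
R=1: x+5/18x²=0 ⇒ x=−18/5=-3.6000; min R=1−1/(4·5/18)=0.1000>−1
Confirm numerically:
  x=-2.513: |R|=0.24121 <1
  x=-1.923: |R|=0.10420 <1
  x=-1.837: |R|=0.10038 <1
  x=-4.032: |R|=1.48384 >1
  x=-3.971: |R|=1.40923 >1
So |R|<1 on (-3.6000, 0).

left endpoint -3.6000.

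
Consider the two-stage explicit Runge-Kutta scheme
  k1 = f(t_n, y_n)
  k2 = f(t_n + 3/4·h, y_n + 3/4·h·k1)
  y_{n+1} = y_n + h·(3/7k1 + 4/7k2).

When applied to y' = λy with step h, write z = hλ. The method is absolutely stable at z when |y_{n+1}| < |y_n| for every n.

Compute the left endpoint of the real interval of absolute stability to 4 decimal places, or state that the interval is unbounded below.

z* = -2.3333.

On y'=λy, z=hλ:
  k1=λy_n ⇒ h·k1=z·y_n;  k2=λ(1+3/4z)y_n ⇒ h·k2=z(1+3/4z)y_n
  y_{n+1}/y_n = 1 + 3/7z + 4/7z(1+3/4z) = 1 + z + 3/7z²
  R(z) = 1 + z + 3/7z².

Find x<0 with |R(x)|<1.
x=-1.29: |R|=0.4232
R=1: x+3/7x²=0 ⇒ x=−7/3=-2.3333; min R=1−1/(4·3/7)=0.4167>−1
Confirm numerically:
  x=-1.808: |R|=0.59294 <1
  x=-1.710: |R|=0.54319 <1
  x=-1.499: |R|=0.46400 <1
  x=-2.776: |R|=1.52665 >1
  x=-2.717: |R|=1.44675 >1
  x=-2.680: |R|=1.39817 >1
Interval (-2.3333, 0).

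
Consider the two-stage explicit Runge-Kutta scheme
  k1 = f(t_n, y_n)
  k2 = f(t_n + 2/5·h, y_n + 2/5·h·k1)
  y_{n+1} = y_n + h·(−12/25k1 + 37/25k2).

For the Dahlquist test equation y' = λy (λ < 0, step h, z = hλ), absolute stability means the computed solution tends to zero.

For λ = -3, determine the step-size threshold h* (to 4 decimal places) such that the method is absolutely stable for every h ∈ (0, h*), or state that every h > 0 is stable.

(-1.6892,0); λ=-3 ⇒ h* = (125/74)/3 = 0.5631.

On y'=λy, z=hλ:
  k1=λy_n ⇒ h·k1=z·y_n;  k2=λ(1+2/5z)y_n ⇒ h·k2=z(1+2/5z)y_n
  y_{n+1}/y_n = 1 − 12/25z + 37/25z(1+2/5z) = 1 + z + 74/125z²
  so R(z) = 1 + z + 74/125z².

Solve |R(x)|<1 on ℝ⁻.
x=-0.59: |R|=0.6161
R=1: x+74/125x²=0 ⇒ x=−125/74=-1.6892; min R=1−1/(4·74/125)=0.5777>−1
Confirm numerically:
  x=-1.649: |R|=0.96077 <1
  x=-1.335: |R|=0.72008 <1
  x=-0.809: |R|=0.57845 <1
  x=-1.836: |R|=1.15957 >1
  x=-1.835: |R|=1.15840 >1
So |R|<1 on (-1.6892, 0).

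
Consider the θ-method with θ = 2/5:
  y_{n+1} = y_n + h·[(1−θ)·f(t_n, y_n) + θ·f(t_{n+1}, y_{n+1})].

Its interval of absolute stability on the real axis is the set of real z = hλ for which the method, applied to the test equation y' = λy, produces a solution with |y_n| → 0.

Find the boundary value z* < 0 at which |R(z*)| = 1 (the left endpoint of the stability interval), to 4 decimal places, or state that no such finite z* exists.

z* = -10.0000.

Test eqn y'=λy, z=hλ:
  y_{n+1} = y_n + z·[3/5·y_n + 2/5·y_{n+1}] ⇒ (1 − 2/5z)y_{n+1} = (1 + 3/5z)y_n
  R(z) = (1 + 3/5z)/(1 − 2/5z).

Boundary: |R(x)|=1, x<0.
x=-1.07: |R|=0.2507
R=−1: 1+3/5x = −1+2/5x ⇒ -1/5x=2 ⇒ x=2/(-1/5)=-10.0000
Confirm numerically:
  x=-9.720: |R|=0.98854 <1
  x=-5.134: |R|=0.68129 <1
  x=-4.569: |R|=0.61586 <1
  x=-10.550: |R|=1.02107 >1
  x=-10.248: |R|=1.00973 >1
  x=-10.217: |R|=1.00853 >1
So |R|<1 on (-10.0000, 0).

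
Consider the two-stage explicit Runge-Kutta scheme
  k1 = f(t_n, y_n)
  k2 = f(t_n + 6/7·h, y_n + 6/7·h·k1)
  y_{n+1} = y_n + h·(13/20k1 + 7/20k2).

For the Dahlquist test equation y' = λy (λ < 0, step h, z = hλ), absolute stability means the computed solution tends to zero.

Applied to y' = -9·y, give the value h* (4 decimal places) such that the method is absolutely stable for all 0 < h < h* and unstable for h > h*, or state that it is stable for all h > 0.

(-3.3333,0); λ=-9 ⇒ h* = (10/3)/9 = 0.3704.

With y'=λy (z=hλ):
  k1=λy_n ⇒ h·k1=z·y_n;  k2=λ(1+6/7z)y_n ⇒ h·k2=z(1+6/7z)y_n
  y_{n+1}/y_n = 1 + 13/20z + 7/20z(1+6/7z) = 1 + z + 3/10z²
  so R(z) = 1 + z + 3/10z².

Find x<0 with |R(x)|<1.
x=-1.02: |R|=0.2921
R=1: x+3/10x²=0 ⇒ x=−10/3=-3.3333; min R=1−1/(4·3/10)=0.1667>−1
Confirm numerically:
  x=-2.759: |R|=0.52462 <1
  x=-2.729: |R|=0.50523 <1
  x=-2.571: |R|=0.41201 <1
  x=-3.864: |R|=1.61515 >1
  x=-3.602: |R|=1.29032 >1
  x=-3.574: |R|=1.25804 >1
So |R|<1 on (-3.3333, 0).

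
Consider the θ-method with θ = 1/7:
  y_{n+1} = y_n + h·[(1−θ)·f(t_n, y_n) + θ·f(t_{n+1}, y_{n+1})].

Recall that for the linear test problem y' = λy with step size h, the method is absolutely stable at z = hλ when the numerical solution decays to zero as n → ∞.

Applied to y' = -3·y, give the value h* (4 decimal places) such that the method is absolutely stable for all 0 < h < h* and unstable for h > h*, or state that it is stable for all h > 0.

(-2.8000,0); λ=-3 ⇒ h* = (14/5)/3 = 0.9333.

Set f=λy, z=hλ:
  y_{n+1} = y_n + z·[6/7·y_n + 1/7·y_{n+1}] ⇒ (1 − 1/7z)y_{n+1} = (1 + 6/7z)y_n
  ⇒ R(z) = (1 + 6/7z)/(1 − 1/7z).

Find x<0 with |R(x)|<1.
x=-0.92: |R|=0.1869
R=−1: 1+6/7x = −1+1/7x ⇒ -5/7x=2 ⇒ x=2/(-5/7)=-2.8000
Confirm numerically:
  x=-2.649: |R|=0.92175 <1
  x=-2.111: |R|=0.62189 <1
  x=-2.083: |R|=0.60531 <1
  x=-2.064: |R|=0.59400 <1
  x=-3.035: |R|=1.11709 >1
  x=-2.914: |R|=1.05749 >1
  x=-2.872: |R|=1.03647 >1
So |R|<1 on (-2.8000, 0).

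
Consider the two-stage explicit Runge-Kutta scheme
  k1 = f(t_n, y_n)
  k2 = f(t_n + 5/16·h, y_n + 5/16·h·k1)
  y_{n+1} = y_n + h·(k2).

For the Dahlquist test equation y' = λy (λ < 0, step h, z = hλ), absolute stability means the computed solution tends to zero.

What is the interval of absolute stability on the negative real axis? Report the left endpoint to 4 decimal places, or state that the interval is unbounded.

(-3.2000, 0).

Set f=λy, z=hλ:
  k1=λy_n ⇒ h·k1=z·y_n;  k2=λ(1+5/16z)y_n ⇒ h·k2=z(1+5/16z)y_n
  y_{n+1}/y_n = 1 + z(1+5/16z) = 1 + z + 5/16z²
  so R(z) = 1 + z + 5/16z².

Boundary: |R(x)|=1, x<0.
x=-0.68: |R|=0.4645
R=1: x+5/16x²=0 ⇒ x=−16/5=-3.2000; min R=1−1/(4·5/16)=0.2000>−1
Confirm numerically:
  x=-2.924: |R|=0.74780 <1
  x=-2.918: |R|=0.74285 <1
  x=-2.434: |R|=0.41736 <1
  x=-3.588: |R|=1.43505 >1
  x=-3.317: |R|=1.12128 >1
  x=-3.281: |R|=1.08305 >1
Interval (-3.2000, 0).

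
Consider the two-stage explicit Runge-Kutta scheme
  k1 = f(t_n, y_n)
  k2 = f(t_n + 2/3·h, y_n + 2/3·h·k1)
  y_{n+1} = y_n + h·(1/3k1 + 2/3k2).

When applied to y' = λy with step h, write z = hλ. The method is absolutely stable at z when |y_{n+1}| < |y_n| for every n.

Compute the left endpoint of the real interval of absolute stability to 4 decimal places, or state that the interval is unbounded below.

Set f=λy, z=hλ:
  k1=λy_n ⇒ h·k1=z·y_n;  k2=λ(1+2/3z)y_n ⇒ h·k2=z(1+2/3z)y_n
  y_{n+1}/y_n = 1 + 1/3z + 2/3z(1+2/3z) = 1 + z + 4/9z²
  so R(z) = 1 + z + 4/9z².

Find x<0 with |R(x)|<1.
x=-0.82: |R|=0.4788
R=1: x+4/9x²=0 ⇒ x=−9/4=-2.2500; min R=1−1/(4·4/9)=0.4375>−1
Confirm numerically:
  x=-2.172: |R|=0.92470 <1
  x=-1.995: |R|=0.77390 <1
  x=-1.418: |R|=0.47566 <1
  x=-1.138: |R|=0.43758 <1
  x=-2.700: |R|=1.54000 >1
  x=-2.557: |R|=1.34889 >1
Stable set (-2.2500, 0).

z* = -2.2500.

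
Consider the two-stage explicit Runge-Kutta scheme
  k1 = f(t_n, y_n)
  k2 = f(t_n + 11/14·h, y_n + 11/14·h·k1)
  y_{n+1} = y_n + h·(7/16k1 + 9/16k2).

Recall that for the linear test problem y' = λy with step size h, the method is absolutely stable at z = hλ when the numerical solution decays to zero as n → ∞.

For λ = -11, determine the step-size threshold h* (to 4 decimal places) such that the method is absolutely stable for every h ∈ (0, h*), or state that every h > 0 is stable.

Test eqn y'=λy, z=hλ:
  k1=λy_n ⇒ h·k1=z·y_n;  k2=λ(1+11/14z)y_n ⇒ h·k2=z(1+11/14z)y_n
  y_{n+1}/y_n = 1 + 7/16z + 9/16z(1+11/14z) = 1 + z + 99/224z²
  Hence R(z) = 1 + z + 99/224z².

Solve |R(x)|<1 on ℝ⁻.
x=-1.66: |R|=0.5579
R=1: x+99/224x²=0 ⇒ x=−224/99=-2.2626; min R=1−1/(4·99/224)=0.4343>−1
Confirm numerically:
  x=-2.192: |R|=0.93158 <1
  x=-1.891: |R|=0.68941 <1
  x=-1.661: |R|=0.55834 <1
  x=-2.531: |R|=1.30021 >1
  x=-2.524: |R|=1.29157 >1
Interval (-2.2626, 0).

(-2.2626,0); λ=-11 ⇒ h* = (224/99)/11 = 0.2057.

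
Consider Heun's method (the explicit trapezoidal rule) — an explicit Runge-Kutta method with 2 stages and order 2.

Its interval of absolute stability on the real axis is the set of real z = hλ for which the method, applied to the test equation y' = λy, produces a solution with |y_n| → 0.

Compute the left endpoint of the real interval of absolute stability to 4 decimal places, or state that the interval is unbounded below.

Set f=λy, z=hλ:
  order 2, 2-stage ⇒ R(z)=1+z+z^2/2
  (e.g. R(-1.04)=0.50080, |R|=0.50080)

Boundary: |R(x)|=1, x<0.
x=-1.04: |R|=0.5008
|R(-1.99)|=0.9900 |R(-1.41)|=0.5840 |R(-0.98)|=0.5002
Bisect:
  x_lo=-2.5466 |R|=1.6960  x_hi=-0.0657 |R|=0.9364
  mid=-1.30618 |R|=0.54687 →hi
  mid=-1.92641 |R|=0.92912 →hi
  mid=-2.23652 |R|=1.26450 →lo
  mid=-2.08147 |R|=1.08479 →lo
  mid=-2.00394 |R|=1.00395 →lo
  mid=-1.96517 |R|=0.96578 →hi
  mid=-1.98456 |R|=0.98468 →hi
  mid=-1.99425 |R|=0.99426 →hi
  mid=-1.99909 |R|=0.99909 →hi
  mid=-2.00152 |R|=1.00152 →lo
  ...
  [-2.00000,-1.99985] ⇒ x*=-2.0000
Stable set (-2.0000, 0).

z* = -2.0000.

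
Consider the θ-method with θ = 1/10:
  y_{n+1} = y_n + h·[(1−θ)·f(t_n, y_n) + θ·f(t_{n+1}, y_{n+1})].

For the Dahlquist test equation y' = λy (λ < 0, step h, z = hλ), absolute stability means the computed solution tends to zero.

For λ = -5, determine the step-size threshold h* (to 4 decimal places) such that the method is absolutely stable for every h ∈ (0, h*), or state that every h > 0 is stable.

On y'=λy, z=hλ:
  y_{n+1} = y_n + z·[9/10·y_n + 1/10·y_{n+1}] ⇒ (1 − 1/10z)y_{n+1} = (1 + 9/10z)y_n
  R(z) = (1 + 9/10z)/(1 − 1/10z).

Boundary: |R(x)|=1, x<0.
x=-1.07: |R|=0.0334
R=−1: 1+9/10x = −1+1/10x ⇒ -4/5x=2 ⇒ x=2/(-4/5)=-2.5000
Confirm numerically:
  x=-1.921: |R|=0.61144 <1
  x=-1.501: |R|=0.30510 <1
  x=-1.471: |R|=0.28236 <1
  x=-1.159: |R|=0.03862 <1
  x=-2.718: |R|=1.13713 >1
  x=-2.704: |R|=1.12846 >1
  x=-2.656: |R|=1.09861 >1
So |R|<1 on (-2.5000, 0).

(-2.5000,0); λ=-5 ⇒ h* = (5/2)/5 = 0.5000.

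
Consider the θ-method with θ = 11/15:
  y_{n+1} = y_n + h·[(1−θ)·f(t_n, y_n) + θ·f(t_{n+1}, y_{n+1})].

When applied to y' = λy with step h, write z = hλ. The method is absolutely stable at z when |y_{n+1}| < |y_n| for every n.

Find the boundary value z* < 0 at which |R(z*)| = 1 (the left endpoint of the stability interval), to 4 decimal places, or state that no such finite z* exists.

(−∞, 0) — no finite endpoint.

With y'=λy (z=hλ):
  y_{n+1} = y_n + z·[4/15·y_n + 11/15·y_{n+1}] ⇒ (1 − 11/15z)y_{n+1} = (1 + 4/15z)y_n
  ⇒ R(z) = (1 + 4/15z)/(1 − 11/15z).

Solve |R(x)|<1 on ℝ⁻.
x=-1.17: |R|=0.3703
x=-2: |R|=0.1892
x=-10: |R|=0.2000
x=-100: |R|=0.3453
θ=11/15≥1/2 ⇒ |1+4/15x|<|1−11/15x| ∀x<0 ⇒ unbounded interval.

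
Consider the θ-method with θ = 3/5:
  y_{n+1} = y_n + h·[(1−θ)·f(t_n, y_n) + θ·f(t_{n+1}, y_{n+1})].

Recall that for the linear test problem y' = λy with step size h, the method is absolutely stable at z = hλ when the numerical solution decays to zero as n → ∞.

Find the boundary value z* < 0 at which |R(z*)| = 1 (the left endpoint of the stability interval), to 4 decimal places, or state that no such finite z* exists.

With y'=λy (z=hλ):
  y_{n+1} = y_n + z·[2/5·y_n + 3/5·y_{n+1}] ⇒ (1 − 3/5z)y_{n+1} = (1 + 2/5z)y_n
  Hence R(z) = (1 + 2/5z)/(1 − 3/5z).

Need |R(x)|<1, x<0.
x=-1.5: |R|=0.2105
x=-2: |R|=0.0909
x=-10: |R|=0.4286
x=-100: |R|=0.6393
θ=3/5≥1/2 ⇒ |1+2/5x|<|1−3/5x| ∀x<0 ⇒ interval (−∞,0).

unbounded; (−∞, 0).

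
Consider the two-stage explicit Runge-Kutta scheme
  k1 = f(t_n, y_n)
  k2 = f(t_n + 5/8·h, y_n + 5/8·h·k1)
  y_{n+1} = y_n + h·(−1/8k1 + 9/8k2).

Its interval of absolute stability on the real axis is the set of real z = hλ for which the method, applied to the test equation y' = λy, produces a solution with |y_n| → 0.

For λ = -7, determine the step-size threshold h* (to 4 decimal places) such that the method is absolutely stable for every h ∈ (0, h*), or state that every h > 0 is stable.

(-1.4222,0); λ=-7 ⇒ h* = (64/45)/7 = 0.2032.

Test eqn y'=λy, z=hλ:
  k1=λy_n ⇒ h·k1=z·y_n;  k2=λ(1+5/8z)y_n ⇒ h·k2=z(1+5/8z)y_n
  y_{n+1}/y_n = 1 − 1/8z + 9/8z(1+5/8z) = 1 + z + 45/64z²
  Hence R(z) = 1 + z + 45/64z².

Boundary: |R(x)|=1, x<0.
x=-1.18: |R|=0.7990
R=1: x+45/64x²=0 ⇒ x=−64/45=-1.4222; min R=1−1/(4·45/64)=0.6444>−1
Confirm numerically:
  x=-1.156: |R|=0.78361 <1
  x=-1.102: |R|=0.75188 <1
  x=-1.074: |R|=0.73704 <1
  x=-0.828: |R|=0.65405 <1
  x=-1.858: |R|=1.56930 >1
  x=-1.857: |R|=1.56769 >1
Interval (-1.4222, 0).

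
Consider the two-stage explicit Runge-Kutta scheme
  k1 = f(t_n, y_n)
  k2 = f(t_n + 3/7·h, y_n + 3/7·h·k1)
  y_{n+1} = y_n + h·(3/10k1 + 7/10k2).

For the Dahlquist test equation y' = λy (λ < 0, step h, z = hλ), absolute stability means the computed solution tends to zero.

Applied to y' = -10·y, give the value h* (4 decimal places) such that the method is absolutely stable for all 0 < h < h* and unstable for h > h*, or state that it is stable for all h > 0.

Set f=λy, z=hλ:
  k1=λy_n ⇒ h·k1=z·y_n;  k2=λ(1+3/7z)y_n ⇒ h·k2=z(1+3/7z)y_n
  y_{n+1}/y_n = 1 + 3/10z + 7/10z(1+3/7z) = 1 + z + 3/10z²
  Hence R(z) = 1 + z + 3/10z².

Find x<0 with |R(x)|<1.
x=-1.17: |R|=0.2407
R=1: x+3/10x²=0 ⇒ x=−10/3=-3.3333; min R=1−1/(4·3/10)=0.1667>−1
Confirm numerically:
  x=-3.100: |R|=0.78300 <1
  x=-2.154: |R|=0.23791 <1
  x=-1.634: |R|=0.16699 <1
  x=-1.338: |R|=0.19907 <1
  x=-3.749: |R|=1.46750 >1
  x=-3.434: |R|=1.10371 >1
  x=-3.369: |R|=1.03605 >1
Stable set (-3.3333, 0).

(-3.3333,0); λ=-10 ⇒ h* = (10/3)/10 = 0.3333.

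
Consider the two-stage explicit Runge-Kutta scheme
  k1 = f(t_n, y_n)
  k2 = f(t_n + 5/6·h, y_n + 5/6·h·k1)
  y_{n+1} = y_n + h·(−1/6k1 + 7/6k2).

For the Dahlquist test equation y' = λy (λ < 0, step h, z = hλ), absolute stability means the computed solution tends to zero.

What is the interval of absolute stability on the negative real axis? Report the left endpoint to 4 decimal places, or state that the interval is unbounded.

z∈(-1.0286,0).

Set f=λy, z=hλ:
  k1=λy_n ⇒ h·k1=z·y_n;  k2=λ(1+5/6z)y_n ⇒ h·k2=z(1+5/6z)y_n
  y_{n+1}/y_n = 1 − 1/6z + 7/6z(1+5/6z) = 1 + z + 35/36z²
  so R(z) = 1 + z + 35/36z².

Solve |R(x)|<1 on ℝ⁻.
x=-0.73: |R|=0.7881
R=1: x+35/36x²=0 ⇒ x=−36/35=-1.0286; min R=1−1/(4·35/36)=0.7429>−1
Confirm numerically:
  x=-0.958: |R|=0.93427 <1
  x=-0.788: |R|=0.81570 <1
  x=-0.687: |R|=0.77186 <1
  x=-1.592: |R|=1.87206 >1
  x=-1.176: |R|=1.16856 >1
  x=-1.149: |R|=1.13453 >1
So |R|<1 on (-1.0286, 0).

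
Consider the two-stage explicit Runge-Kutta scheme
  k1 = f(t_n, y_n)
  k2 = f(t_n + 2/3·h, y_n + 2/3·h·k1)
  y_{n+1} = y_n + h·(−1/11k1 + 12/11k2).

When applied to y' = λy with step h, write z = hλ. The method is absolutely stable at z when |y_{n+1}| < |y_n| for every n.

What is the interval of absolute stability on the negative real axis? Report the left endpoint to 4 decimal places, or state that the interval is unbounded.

With y'=λy (z=hλ):
  k1=λy_n ⇒ h·k1=z·y_n;  k2=λ(1+2/3z)y_n ⇒ h·k2=z(1+2/3z)y_n
  y_{n+1}/y_n = 1 − 1/11z + 12/11z(1+2/3z) = 1 + z + 8/11z²
  Hence R(z) = 1 + z + 8/11z².

Find x<0 with |R(x)|<1.
x=-0.8: |R|=0.6655
R=1: x+8/11x²=0 ⇒ x=−11/8=-1.3750; min R=1−1/(4·8/11)=0.6562>−1
Confirm numerically:
  x=-1.012: |R|=0.73283 <1
  x=-0.727: |R|=0.65738 <1
  x=-0.683: |R|=0.65626 <1
  x=-0.645: |R|=0.65756 <1
  x=-1.688: |R|=1.38425 >1
  x=-1.451: |R|=1.08020 >1
Stable set (-1.3750, 0).

(-1.3750, 0).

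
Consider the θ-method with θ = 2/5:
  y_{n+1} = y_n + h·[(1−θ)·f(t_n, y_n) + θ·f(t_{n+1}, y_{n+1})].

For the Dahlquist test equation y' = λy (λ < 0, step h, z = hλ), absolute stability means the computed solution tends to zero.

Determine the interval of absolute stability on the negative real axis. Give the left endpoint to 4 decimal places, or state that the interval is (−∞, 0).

z∈(-10.0000,0).

With y'=λy (z=hλ):
  y_{n+1} = y_n + z·[3/5·y_n + 2/5·y_{n+1}] ⇒ (1 − 2/5z)y_{n+1} = (1 + 3/5z)y_n
  so R(z) = (1 + 3/5z)/(1 − 2/5z).

Boundary: |R(x)|=1, x<0.
x=-1.21: |R|=0.1846
R=−1: 1+3/5x = −1+2/5x ⇒ -1/5x=2 ⇒ x=2/(-1/5)=-10.0000
Confirm numerically:
  x=-8.551: |R|=0.93444 <1
  x=-7.899: |R|=0.89898 <1
  x=-5.897: |R|=0.75569 <1
  x=-4.230: |R|=0.57132 <1
  x=-10.316: |R|=1.01233 >1
  x=-10.083: |R|=1.00330 >1
Interval (-10.0000, 0).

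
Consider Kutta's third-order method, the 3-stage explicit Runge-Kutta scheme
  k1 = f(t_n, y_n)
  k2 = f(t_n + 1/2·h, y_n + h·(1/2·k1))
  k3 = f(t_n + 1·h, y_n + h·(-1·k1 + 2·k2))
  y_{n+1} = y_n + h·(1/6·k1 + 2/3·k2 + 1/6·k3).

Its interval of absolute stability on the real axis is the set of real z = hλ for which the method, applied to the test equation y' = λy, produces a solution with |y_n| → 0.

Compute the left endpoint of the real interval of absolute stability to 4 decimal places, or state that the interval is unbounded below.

left endpoint -2.5127.

Set f=λy, z=hλ:
  order 3, 3-stage ⇒ R(z)=1+z+z^2/2+z^3/6
  (e.g. R(-1.75)=-0.11198, |R|=0.11198)

Solve |R(x)|<1 on ℝ⁻.
x=-1.75: |R|=0.1120
|R(-2.64)|=1.2218 |R(-2.13)|=0.4721 |R(-1.02)|=0.3233
Bisect:
  x_lo=-2.8601 |R|=1.6694  x_hi=-0.3424 |R|=0.7095
  mid=-1.60126 |R|=0.00353 →hi
  mid=-2.23069 |R|=0.59268 →hi
  mid=-2.54541 |R|=1.05452 →lo
  mid=-2.38805 |R|=0.80642 →hi
  mid=-2.46673 |R|=0.92593 →hi
  mid=-2.50607 |R|=0.98906 →hi
  mid=-2.52574 |R|=1.02149 →lo
  ...
  [-2.51283,-2.51268] ⇒ x*=-2.5127
Stable set (-2.5127, 0).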